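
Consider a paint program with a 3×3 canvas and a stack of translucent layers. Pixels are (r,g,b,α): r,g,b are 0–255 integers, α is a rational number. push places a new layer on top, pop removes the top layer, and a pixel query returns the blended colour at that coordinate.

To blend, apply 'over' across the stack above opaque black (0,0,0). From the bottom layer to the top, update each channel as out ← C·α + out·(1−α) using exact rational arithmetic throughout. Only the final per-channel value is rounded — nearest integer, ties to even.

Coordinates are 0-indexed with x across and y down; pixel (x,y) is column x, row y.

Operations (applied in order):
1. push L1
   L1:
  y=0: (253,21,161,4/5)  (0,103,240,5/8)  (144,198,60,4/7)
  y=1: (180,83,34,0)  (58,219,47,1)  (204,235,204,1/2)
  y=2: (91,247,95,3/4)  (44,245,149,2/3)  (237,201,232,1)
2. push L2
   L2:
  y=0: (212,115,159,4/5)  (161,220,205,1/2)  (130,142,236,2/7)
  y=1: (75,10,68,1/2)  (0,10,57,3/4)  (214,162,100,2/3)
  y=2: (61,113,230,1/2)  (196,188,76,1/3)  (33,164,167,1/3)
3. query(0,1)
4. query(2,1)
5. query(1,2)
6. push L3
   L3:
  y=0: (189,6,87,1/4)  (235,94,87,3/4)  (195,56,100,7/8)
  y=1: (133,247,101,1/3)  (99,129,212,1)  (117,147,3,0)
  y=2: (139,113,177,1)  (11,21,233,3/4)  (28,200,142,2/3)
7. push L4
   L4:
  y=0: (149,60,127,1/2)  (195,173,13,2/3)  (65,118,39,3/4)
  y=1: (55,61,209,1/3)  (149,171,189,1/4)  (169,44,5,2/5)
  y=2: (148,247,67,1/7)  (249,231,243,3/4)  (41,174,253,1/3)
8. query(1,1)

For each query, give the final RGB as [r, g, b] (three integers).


(0,1) stack=L1,L2; from [0,0,0]:
after L1 α=0: [0, 0, 0]
after L2 α=1/2: [75/2, 5, 34]
→ [38, 5, 34]

query (2,1) [L1,L2] — begin 0,0,0
after L1 α=1/2: [102, 235/2, 102]
after L2 α=2/3: [530/3, 883/6, 302/3]
→ [177, 147, 101]

(1,2) stack=L1,L2; from [0,0,0]:
+L1 (α=2/3) → [88/3, 490/3, 298/3]
+L2 (α=1/3) → [764/9, 1544/9, 824/9]
→ [85, 172, 92]

at x=1,y=1 over L1,L2,L3,L4:
+L1 (α=1) → [58, 219, 47]
+L2 (α=3/4) → [29/2, 249/4, 109/2]
+L3 (α=1) → [99, 129, 212]
+L4 (α=1/4) → [223/2, 279/2, 825/4]
→ [112, 140, 206]


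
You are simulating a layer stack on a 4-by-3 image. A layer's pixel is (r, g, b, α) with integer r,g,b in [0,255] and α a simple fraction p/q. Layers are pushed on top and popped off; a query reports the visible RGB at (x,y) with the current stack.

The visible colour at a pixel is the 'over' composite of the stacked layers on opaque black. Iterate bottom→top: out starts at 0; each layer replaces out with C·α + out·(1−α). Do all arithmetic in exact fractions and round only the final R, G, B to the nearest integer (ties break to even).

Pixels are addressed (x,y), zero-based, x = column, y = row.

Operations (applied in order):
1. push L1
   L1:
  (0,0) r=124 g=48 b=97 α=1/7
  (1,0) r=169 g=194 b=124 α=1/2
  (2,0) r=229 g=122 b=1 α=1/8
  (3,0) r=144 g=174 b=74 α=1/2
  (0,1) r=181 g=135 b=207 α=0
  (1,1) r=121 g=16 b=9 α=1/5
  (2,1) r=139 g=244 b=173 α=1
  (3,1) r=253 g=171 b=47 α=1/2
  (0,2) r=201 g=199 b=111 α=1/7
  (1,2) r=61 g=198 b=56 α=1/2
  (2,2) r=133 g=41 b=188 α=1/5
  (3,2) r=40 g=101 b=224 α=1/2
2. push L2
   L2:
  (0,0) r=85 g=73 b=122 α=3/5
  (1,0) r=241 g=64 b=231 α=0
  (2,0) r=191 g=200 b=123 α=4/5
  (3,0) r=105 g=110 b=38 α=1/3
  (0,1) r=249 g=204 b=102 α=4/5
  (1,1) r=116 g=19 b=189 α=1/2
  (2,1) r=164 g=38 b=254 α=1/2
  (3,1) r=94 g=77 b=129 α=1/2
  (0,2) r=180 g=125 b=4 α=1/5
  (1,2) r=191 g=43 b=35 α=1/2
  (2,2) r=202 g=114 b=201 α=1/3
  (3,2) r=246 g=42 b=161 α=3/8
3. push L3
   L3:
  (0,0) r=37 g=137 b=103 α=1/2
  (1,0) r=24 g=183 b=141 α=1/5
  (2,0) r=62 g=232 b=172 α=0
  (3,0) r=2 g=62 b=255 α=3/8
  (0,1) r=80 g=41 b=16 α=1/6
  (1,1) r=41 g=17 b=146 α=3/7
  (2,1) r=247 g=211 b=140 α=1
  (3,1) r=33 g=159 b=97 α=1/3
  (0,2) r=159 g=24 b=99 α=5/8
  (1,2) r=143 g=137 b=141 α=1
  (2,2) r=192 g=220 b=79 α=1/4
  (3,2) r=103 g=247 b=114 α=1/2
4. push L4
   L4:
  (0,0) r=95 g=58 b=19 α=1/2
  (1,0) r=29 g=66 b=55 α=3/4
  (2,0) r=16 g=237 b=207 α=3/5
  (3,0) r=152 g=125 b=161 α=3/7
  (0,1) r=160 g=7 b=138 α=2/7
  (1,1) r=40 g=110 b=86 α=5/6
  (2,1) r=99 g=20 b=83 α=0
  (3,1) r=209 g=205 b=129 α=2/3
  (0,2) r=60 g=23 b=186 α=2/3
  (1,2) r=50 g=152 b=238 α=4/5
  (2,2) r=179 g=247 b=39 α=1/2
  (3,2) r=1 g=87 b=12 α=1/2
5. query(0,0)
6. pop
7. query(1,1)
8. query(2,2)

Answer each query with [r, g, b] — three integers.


(0,0) stack=L1,L2,L3,L4; from [0,0,0]:
after L1 α=1/7: [124/7, 48/7, 97/7]
after L2 α=3/5: [2033/35, 1629/35, 2756/35]
after L3 α=1/2: [1664/35, 3212/35, 6361/70]
after L4 α=1/2: [4989/70, 2621/35, 7691/140]
= [71, 75, 55]

query (1,1) [L1,L2,L3] — begin 0,0,0
+L1 (α=1/5) → [121/5, 16/5, 9/5]
+L2 (α=1/2) → [701/10, 111/10, 477/5]
+L3 (α=3/7) → [2017/35, 477/35, 4098/35]
→ [58, 14, 117]

at x=2,y=2 over L1,L2,L3:
+L1 (α=1/5) → [133/5, 41/5, 188/5]
+L2 (α=1/3) → [1276/15, 652/15, 1381/15]
+L3 (α=1/4) → [559/5, 438/5, 444/5]
rounded: [112, 88, 89]


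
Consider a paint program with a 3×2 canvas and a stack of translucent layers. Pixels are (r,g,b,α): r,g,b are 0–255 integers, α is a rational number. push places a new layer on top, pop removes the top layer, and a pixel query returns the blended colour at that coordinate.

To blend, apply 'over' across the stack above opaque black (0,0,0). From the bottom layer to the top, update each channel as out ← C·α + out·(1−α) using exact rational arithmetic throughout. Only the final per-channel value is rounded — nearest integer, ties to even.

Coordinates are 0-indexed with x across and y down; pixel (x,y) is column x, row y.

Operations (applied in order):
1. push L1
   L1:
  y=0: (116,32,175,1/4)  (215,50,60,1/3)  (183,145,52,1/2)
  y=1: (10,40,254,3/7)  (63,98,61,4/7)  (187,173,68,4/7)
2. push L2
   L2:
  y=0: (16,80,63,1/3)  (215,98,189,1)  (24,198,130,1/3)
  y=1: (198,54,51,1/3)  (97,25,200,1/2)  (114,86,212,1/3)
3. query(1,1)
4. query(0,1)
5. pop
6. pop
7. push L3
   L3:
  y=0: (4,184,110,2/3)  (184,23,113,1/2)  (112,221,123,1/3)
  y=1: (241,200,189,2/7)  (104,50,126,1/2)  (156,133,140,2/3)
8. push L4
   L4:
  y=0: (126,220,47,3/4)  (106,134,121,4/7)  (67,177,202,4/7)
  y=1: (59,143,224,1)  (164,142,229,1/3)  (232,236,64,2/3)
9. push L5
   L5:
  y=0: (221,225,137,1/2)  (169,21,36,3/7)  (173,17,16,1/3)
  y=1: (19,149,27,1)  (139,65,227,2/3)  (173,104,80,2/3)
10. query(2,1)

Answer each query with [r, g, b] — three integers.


(1,1) stack=L1,L2; from [0,0,0]:
after L1 α=4/7: [36, 56, 244/7]
after L2 α=1/2: [133/2, 81/2, 822/7]
→ [66, 40, 117]

(0,1) stack=L1,L2; from [0,0,0]:
after L1 α=3/7: [30/7, 120/7, 762/7]
after L2 α=1/3: [482/7, 206/7, 627/7]
rounded: [69, 29, 90]

(2,1) stack=L3,L4,L5; from [0,0,0]:
+L3 (α=2/3) → [104, 266/3, 280/3]
+L4 (α=2/3) → [568/3, 1682/9, 664/9]
+L5 (α=2/3) → [1606/9, 3554/27, 2104/27]
rounded: [178, 132, 78]


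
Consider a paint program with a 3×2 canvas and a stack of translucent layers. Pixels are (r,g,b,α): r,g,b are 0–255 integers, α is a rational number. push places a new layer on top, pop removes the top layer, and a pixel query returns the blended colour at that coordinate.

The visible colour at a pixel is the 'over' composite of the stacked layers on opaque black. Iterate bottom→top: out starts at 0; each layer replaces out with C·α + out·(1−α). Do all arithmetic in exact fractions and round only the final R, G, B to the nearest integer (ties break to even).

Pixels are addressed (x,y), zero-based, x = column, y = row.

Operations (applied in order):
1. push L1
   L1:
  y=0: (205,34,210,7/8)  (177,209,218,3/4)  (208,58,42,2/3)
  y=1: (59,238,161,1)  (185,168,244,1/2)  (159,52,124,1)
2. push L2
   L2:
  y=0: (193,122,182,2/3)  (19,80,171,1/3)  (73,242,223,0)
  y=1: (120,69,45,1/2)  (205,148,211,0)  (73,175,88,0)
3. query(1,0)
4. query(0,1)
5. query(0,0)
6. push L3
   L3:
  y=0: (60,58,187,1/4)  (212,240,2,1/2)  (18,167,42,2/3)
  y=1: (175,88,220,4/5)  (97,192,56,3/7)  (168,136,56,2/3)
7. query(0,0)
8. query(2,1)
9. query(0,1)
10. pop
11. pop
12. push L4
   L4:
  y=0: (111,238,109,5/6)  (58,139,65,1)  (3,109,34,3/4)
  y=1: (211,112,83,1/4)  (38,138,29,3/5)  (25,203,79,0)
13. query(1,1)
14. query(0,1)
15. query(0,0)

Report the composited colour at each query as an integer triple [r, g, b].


(1,0) stack=L1,L2; from [0,0,0]:
L1 α=3/4: [531/4, 627/4, 327/2]
L2 α=1/3: [569/6, 787/6, 166]
= [95, 131, 166]

at x=0,y=1 over L1,L2:
+L1 (α=1) → [59, 238, 161]
+L2 (α=1/2) → [179/2, 307/2, 103]
→ [90, 154, 103]

at x=0,y=0 over L1,L2:
+L1 (α=7/8) → [1435/8, 119/4, 735/4]
+L2 (α=2/3) → [4523/24, 365/4, 2191/12]
→ [188, 91, 183]

at x=0,y=0 over L1,L2,L3:
L1 α=7/8: [1435/8, 119/4, 735/4]
L2 α=2/3: [4523/24, 365/4, 2191/12]
L3 α=1/4: [5003/32, 1327/16, 2939/16]
→ [156, 83, 184]

at x=2,y=1 over L1,L2,L3:
after L1 α=1: [159, 52, 124]
after L2 α=0: [159, 52, 124]
after L3 α=2/3: [165, 108, 236/3]
= [165, 108, 79]

query (0,1) [L1,L2,L3] — begin 0,0,0
after L1 α=1: [59, 238, 161]
after L2 α=1/2: [179/2, 307/2, 103]
after L3 α=4/5: [1579/10, 1011/10, 983/5]
= [158, 101, 197]

(1,1) stack=L1,L4; from [0,0,0]:
L1 α=1/2: [185/2, 84, 122]
L4 α=3/5: [299/5, 582/5, 331/5]
= [60, 116, 66]

query (0,1) [L1,L4] — begin 0,0,0
L1 α=1: [59, 238, 161]
L4 α=1/4: [97, 413/2, 283/2]
= [97, 206, 142]

(0,0) stack=L1,L4; from [0,0,0]:
L1 α=7/8: [1435/8, 119/4, 735/4]
L4 α=5/6: [5875/48, 4879/24, 2915/24]
rounded: [122, 203, 121]


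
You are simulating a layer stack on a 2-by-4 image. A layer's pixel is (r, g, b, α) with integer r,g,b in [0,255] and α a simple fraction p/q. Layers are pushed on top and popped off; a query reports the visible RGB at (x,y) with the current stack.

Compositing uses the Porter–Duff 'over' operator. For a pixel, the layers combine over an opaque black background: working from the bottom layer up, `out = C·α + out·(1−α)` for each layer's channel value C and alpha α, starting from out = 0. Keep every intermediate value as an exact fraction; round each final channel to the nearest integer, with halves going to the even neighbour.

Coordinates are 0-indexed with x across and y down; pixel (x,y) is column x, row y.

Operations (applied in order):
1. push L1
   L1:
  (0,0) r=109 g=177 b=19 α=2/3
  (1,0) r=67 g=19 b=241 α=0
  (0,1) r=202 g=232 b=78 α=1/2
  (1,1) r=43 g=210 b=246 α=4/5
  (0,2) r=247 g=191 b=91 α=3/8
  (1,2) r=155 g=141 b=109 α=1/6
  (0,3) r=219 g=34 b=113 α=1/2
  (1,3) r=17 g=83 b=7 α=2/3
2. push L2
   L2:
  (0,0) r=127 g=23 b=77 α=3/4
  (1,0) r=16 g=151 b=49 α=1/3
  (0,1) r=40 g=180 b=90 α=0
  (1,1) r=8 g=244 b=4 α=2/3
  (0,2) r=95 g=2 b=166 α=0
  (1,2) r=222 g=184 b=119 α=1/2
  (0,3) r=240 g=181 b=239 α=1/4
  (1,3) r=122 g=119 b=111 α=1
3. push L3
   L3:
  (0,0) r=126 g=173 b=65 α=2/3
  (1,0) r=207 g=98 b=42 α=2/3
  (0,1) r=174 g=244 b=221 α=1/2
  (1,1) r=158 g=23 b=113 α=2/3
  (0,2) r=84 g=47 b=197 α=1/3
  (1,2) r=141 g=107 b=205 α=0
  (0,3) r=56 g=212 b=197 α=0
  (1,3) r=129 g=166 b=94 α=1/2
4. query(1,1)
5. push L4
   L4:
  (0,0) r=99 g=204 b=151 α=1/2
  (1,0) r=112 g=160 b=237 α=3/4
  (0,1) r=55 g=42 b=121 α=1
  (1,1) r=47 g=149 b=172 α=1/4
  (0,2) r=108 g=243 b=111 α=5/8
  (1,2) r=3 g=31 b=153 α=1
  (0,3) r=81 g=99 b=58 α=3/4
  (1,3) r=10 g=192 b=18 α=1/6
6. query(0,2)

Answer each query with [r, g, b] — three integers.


(1,1) stack=L1,L2,L3; from [0,0,0]:
+L1 (α=4/5) → [172/5, 168, 984/5]
+L2 (α=2/3) → [84/5, 656/3, 1024/15]
+L3 (α=2/3) → [1664/15, 794/9, 4414/45]
→ [111, 88, 98]

at x=0,y=2 over L1,L2,L3,L4:
L1 α=3/8: [741/8, 573/8, 273/8]
L2 α=0: [741/8, 573/8, 273/8]
L3 α=1/3: [359/4, 761/12, 1061/12]
L4 α=5/8: [3237/32, 5621/32, 3281/32]
= [101, 176, 103]


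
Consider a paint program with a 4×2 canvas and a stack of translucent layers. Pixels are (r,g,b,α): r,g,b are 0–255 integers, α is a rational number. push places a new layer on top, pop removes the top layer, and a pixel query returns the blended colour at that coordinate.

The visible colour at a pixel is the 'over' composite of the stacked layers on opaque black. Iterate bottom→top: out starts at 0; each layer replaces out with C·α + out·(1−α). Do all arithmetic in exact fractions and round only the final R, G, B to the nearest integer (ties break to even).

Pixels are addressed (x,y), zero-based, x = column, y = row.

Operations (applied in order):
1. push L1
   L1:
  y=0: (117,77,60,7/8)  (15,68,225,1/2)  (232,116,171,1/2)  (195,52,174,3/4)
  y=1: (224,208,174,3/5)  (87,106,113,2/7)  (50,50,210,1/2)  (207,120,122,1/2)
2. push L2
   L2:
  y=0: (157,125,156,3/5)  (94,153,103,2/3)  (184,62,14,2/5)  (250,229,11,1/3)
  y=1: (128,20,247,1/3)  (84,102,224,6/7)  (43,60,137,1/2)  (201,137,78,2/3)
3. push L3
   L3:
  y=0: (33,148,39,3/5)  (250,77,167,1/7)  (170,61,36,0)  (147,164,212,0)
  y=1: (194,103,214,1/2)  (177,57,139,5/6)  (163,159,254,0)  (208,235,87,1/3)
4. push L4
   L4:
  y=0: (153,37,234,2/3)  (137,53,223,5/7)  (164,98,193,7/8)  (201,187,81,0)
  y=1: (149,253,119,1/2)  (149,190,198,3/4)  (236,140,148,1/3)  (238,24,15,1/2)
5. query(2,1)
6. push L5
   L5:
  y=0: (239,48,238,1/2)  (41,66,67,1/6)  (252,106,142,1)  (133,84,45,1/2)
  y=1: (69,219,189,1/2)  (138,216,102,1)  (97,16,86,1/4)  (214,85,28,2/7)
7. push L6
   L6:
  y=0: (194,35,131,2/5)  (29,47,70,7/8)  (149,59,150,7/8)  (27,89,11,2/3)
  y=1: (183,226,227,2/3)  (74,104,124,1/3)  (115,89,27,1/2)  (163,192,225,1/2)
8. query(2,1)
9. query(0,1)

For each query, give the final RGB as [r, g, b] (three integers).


at x=2,y=1 over L1,L2,L3,L4:
after L1 α=1/2: [25, 25, 105]
after L2 α=1/2: [34, 85/2, 121]
after L3 α=0: [34, 85/2, 121]
after L4 α=1/3: [304/3, 75, 130]
= [101, 75, 130]

(2,1) stack=L1,L2,L3,L4,L5,L6; from [0,0,0]:
L1 α=1/2: [25, 25, 105]
L2 α=1/2: [34, 85/2, 121]
L3 α=0: [34, 85/2, 121]
L4 α=1/3: [304/3, 75, 130]
L5 α=1/4: [401/4, 241/4, 119]
L6 α=1/2: [861/8, 597/8, 73]
= [108, 75, 73]

query (0,1) [L1,L2,L3,L4,L5,L6] — begin 0,0,0
L1 α=3/5: [672/5, 624/5, 522/5]
L2 α=1/3: [1984/15, 1348/15, 2279/15]
L3 α=1/2: [2447/15, 2893/30, 5489/30]
L4 α=1/2: [2341/15, 10483/60, 9059/60]
L5 α=1/2: [1688/15, 23623/120, 20399/120]
L6 α=2/3: [7178/45, 77863/360, 74879/360]
= [160, 216, 208]


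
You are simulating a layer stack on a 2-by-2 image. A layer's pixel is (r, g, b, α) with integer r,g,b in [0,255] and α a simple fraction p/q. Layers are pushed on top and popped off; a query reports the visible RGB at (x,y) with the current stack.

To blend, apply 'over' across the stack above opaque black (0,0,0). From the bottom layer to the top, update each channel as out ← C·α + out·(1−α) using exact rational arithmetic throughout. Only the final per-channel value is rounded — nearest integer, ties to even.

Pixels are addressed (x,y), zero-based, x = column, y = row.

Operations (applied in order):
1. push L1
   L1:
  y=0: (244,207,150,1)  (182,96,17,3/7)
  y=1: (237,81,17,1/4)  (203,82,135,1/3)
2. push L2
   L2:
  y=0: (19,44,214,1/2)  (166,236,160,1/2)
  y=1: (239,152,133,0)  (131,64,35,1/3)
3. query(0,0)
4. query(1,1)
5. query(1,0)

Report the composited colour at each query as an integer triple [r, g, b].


query (0,0) [L1,L2] — begin 0,0,0
L1 α=1: [244, 207, 150]
L2 α=1/2: [263/2, 251/2, 182]
→ [132, 126, 182]

(1,1) stack=L1,L2; from [0,0,0]:
after L1 α=1/3: [203/3, 82/3, 45]
after L2 α=1/3: [799/9, 356/9, 125/3]
rounded: [89, 40, 42]

(1,0) stack=L1,L2; from [0,0,0]:
L1 α=3/7: [78, 288/7, 51/7]
L2 α=1/2: [122, 970/7, 1171/14]
→ [122, 139, 84]


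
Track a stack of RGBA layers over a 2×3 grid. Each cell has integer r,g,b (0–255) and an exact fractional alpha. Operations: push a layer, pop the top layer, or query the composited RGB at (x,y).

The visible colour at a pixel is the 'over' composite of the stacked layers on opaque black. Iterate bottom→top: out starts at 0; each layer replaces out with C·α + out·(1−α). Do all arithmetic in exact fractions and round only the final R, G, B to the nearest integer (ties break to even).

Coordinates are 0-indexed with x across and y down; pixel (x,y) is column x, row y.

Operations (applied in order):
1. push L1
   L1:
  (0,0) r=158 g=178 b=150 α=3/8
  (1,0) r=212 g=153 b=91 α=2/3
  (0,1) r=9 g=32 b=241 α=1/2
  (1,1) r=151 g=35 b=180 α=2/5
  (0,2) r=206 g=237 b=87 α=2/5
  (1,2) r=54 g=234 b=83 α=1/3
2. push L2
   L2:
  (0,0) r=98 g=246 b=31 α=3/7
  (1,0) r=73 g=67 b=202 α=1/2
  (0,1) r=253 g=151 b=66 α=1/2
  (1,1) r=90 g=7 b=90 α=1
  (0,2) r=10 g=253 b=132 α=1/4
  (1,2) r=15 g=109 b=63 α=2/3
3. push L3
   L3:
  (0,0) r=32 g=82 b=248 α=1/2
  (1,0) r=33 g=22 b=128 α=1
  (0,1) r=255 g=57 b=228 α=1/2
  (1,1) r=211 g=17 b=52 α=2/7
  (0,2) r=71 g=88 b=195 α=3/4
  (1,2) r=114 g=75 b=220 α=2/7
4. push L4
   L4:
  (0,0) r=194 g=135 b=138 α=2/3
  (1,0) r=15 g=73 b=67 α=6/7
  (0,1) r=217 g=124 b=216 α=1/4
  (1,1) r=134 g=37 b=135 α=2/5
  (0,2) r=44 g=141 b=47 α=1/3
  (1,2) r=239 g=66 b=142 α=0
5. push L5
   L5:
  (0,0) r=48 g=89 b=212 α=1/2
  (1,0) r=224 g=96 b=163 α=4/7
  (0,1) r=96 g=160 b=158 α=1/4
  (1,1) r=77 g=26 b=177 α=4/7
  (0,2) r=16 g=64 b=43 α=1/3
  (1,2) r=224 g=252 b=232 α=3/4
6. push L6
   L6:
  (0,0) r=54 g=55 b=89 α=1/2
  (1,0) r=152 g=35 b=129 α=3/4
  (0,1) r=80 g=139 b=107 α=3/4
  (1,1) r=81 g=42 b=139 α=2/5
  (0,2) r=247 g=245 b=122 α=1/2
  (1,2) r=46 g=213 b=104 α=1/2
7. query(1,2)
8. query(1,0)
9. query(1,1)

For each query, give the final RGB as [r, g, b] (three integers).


at x=1,y=2 over L1,L2,L3,L4,L5,L6:
L1 α=1/3: [18, 78, 83/3]
L2 α=2/3: [16, 296/3, 461/9]
L3 α=2/7: [44, 1930/21, 895/9]
L4 α=0: [44, 1930/21, 895/9]
L5 α=3/4: [179, 8903/42, 7159/36]
L6 α=1/2: [225/2, 17849/84, 10903/72]
→ [112, 212, 151]

at x=1,y=0 over L1,L2,L3,L4,L5,L6:
L1 α=2/3: [424/3, 102, 182/3]
L2 α=1/2: [643/6, 169/2, 394/3]
L3 α=1: [33, 22, 128]
L4 α=6/7: [123/7, 460/7, 530/7]
L5 α=4/7: [6641/49, 4068/49, 6154/49]
L6 α=3/4: [28985/196, 9213/196, 25117/196]
→ [148, 47, 128]

query (1,1) [L1,L2,L3,L4,L5,L6] — begin 0,0,0
+L1 (α=2/5) → [302/5, 14, 72]
+L2 (α=1) → [90, 7, 90]
+L3 (α=2/7) → [872/7, 69/7, 554/7]
+L4 (α=2/5) → [4492/35, 145/7, 3552/35]
+L5 (α=4/7) → [24256/245, 1163/49, 35436/245]
+L6 (α=2/5) → [112458/1225, 1521/49, 174418/1225]
rounded: [92, 31, 142]


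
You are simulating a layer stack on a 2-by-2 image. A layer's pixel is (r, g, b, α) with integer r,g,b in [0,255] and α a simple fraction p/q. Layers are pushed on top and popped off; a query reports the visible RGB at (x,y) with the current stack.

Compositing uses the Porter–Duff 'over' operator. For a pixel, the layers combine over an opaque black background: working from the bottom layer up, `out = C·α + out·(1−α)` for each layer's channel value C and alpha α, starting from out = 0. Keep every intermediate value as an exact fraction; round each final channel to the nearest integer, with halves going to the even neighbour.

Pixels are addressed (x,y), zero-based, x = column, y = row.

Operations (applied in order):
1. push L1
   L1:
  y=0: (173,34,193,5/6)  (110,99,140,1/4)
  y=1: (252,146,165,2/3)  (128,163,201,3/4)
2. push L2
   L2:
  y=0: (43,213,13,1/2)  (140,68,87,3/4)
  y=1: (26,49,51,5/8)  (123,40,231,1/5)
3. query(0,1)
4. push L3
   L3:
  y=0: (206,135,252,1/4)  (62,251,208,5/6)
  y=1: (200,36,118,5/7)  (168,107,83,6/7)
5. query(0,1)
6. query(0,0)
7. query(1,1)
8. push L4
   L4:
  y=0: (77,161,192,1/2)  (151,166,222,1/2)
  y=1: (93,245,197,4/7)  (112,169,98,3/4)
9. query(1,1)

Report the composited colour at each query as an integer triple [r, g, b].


(0,1) stack=L1,L2; from [0,0,0]:
+L1 (α=2/3) → [168, 292/3, 110]
+L2 (α=5/8) → [317/4, 537/8, 585/8]
= [79, 67, 73]

query (0,1) [L1,L2,L3] — begin 0,0,0
L1 α=2/3: [168, 292/3, 110]
L2 α=5/8: [317/4, 537/8, 585/8]
L3 α=5/7: [331/2, 1257/28, 2945/28]
rounded: [166, 45, 105]

at x=0,y=0 over L1,L2,L3:
+L1 (α=5/6) → [865/6, 85/3, 965/6]
+L2 (α=1/2) → [1123/12, 362/3, 1043/12]
+L3 (α=1/4) → [1947/16, 497/4, 2051/16]
rounded: [122, 124, 128]

query (1,1) [L1,L2,L3] — begin 0,0,0
+L1 (α=3/4) → [96, 489/4, 603/4]
+L2 (α=1/5) → [507/5, 529/5, 834/5]
+L3 (α=6/7) → [5547/35, 3739/35, 3324/35]
= [158, 107, 95]

query (1,1) [L1,L2,L3,L4] — begin 0,0,0
L1 α=3/4: [96, 489/4, 603/4]
L2 α=1/5: [507/5, 529/5, 834/5]
L3 α=6/7: [5547/35, 3739/35, 3324/35]
L4 α=3/4: [17307/140, 5371/35, 6807/70]
→ [124, 153, 97]


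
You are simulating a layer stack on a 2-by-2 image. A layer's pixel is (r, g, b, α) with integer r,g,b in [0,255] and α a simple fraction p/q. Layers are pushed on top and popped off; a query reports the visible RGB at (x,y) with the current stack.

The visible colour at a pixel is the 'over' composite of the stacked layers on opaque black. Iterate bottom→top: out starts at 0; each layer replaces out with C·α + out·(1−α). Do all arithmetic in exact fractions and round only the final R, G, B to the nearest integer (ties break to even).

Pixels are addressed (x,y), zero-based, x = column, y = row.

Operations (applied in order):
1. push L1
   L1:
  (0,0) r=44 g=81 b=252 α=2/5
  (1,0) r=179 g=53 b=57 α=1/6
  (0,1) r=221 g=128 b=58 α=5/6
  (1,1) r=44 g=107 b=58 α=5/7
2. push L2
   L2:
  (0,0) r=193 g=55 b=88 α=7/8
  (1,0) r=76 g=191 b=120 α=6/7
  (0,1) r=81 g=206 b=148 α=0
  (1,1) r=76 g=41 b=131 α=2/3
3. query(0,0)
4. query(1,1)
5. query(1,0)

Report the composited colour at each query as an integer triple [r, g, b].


query (0,0) [L1,L2] — begin 0,0,0
+L1 (α=2/5) → [88/5, 162/5, 504/5]
+L2 (α=7/8) → [6843/40, 2087/40, 448/5]
rounded: [171, 52, 90]

(1,1) stack=L1,L2; from [0,0,0]:
after L1 α=5/7: [220/7, 535/7, 290/7]
after L2 α=2/3: [428/7, 1109/21, 708/7]
→ [61, 53, 101]

at x=1,y=0 over L1,L2:
after L1 α=1/6: [179/6, 53/6, 19/2]
after L2 α=6/7: [2915/42, 6929/42, 1459/14]
→ [69, 165, 104]


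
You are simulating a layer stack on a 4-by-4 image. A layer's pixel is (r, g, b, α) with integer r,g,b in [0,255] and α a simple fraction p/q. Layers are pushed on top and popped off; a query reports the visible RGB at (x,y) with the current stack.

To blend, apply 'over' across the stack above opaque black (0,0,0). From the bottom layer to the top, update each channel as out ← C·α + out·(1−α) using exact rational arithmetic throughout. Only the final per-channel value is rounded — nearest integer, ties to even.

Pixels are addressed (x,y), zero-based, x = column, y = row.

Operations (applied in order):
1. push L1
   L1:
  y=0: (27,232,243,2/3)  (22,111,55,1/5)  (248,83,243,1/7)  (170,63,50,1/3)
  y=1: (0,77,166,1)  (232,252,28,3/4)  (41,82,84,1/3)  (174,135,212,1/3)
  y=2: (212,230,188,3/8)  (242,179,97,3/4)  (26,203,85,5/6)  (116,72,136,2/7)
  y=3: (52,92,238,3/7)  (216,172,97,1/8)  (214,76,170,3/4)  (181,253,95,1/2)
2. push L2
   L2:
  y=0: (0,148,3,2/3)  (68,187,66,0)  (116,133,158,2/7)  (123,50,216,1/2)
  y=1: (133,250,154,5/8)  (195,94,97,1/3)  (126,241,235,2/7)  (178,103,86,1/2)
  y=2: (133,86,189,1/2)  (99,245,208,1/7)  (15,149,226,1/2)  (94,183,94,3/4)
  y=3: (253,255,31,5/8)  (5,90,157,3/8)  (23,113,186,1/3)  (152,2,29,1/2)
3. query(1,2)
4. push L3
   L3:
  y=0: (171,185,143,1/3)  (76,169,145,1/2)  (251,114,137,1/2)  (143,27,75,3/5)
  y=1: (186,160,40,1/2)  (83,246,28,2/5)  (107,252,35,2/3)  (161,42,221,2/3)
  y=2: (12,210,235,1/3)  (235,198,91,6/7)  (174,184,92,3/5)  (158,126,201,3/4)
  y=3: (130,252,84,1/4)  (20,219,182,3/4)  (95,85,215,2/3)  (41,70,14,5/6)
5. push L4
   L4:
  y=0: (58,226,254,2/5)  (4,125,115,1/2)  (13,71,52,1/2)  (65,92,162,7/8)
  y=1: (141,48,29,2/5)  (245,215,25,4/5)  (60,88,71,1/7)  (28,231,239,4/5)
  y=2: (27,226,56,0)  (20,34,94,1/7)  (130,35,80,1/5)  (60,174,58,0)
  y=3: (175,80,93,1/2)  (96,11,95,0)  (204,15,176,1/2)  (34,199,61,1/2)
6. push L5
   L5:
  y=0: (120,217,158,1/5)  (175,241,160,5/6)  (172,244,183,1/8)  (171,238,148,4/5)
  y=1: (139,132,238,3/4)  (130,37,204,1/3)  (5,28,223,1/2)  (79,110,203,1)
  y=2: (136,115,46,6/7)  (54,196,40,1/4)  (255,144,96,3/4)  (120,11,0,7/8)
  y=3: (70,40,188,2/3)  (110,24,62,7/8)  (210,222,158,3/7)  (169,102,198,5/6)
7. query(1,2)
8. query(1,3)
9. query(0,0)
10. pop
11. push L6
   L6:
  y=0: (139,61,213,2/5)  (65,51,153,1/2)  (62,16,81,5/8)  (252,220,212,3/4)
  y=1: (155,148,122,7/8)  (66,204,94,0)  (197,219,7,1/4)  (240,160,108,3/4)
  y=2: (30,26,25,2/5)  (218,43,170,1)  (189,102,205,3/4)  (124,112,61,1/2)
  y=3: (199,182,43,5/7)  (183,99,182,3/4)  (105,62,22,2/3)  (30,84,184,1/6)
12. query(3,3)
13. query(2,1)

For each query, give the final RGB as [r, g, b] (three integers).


at x=1,y=2 over L1,L2:
+L1 (α=3/4) → [363/2, 537/4, 291/4]
+L2 (α=1/7) → [1188/7, 2101/14, 1289/14]
= [170, 150, 92]

query (1,2) [L1,L2,L3,L4,L5] — begin 0,0,0
L1 α=3/4: [363/2, 537/4, 291/4]
L2 α=1/7: [1188/7, 2101/14, 1289/14]
L3 α=6/7: [11058/49, 18733/98, 8933/98]
L4 α=1/7: [67328/343, 57865/343, 31405/343]
L5 α=1/4: [110253/686, 240823/1372, 107935/1372]
= [161, 176, 79]

(1,3) stack=L1,L2,L3,L4,L5; from [0,0,0]:
after L1 α=1/8: [27, 43/2, 97/8]
after L2 α=3/8: [75/4, 755/16, 4253/64]
after L3 α=3/4: [315/16, 11267/64, 39197/256]
after L4 α=0: [315/16, 11267/64, 39197/256]
after L5 α=7/8: [12635/128, 22019/512, 150301/2048]
→ [99, 43, 73]

query (0,0) [L1,L2,L3,L4,L5] — begin 0,0,0
after L1 α=2/3: [18, 464/3, 162]
after L2 α=2/3: [6, 1352/9, 56]
after L3 α=1/3: [61, 4369/27, 85]
after L4 α=2/5: [299/5, 8437/45, 763/5]
after L5 α=1/5: [1796/25, 43513/225, 3842/25]
→ [72, 193, 154]

query (3,3) [L1,L2,L3,L4,L6] — begin 0,0,0
L1 α=1/2: [181/2, 253/2, 95/2]
L2 α=1/2: [485/4, 257/4, 153/4]
L3 α=5/6: [435/8, 1657/24, 433/24]
L4 α=1/2: [707/16, 6433/48, 1897/48]
L6 α=1/6: [4015/96, 36197/288, 18317/288]
= [42, 126, 64]

(2,1) stack=L1,L2,L3,L4,L6; from [0,0,0]:
after L1 α=1/3: [41/3, 82/3, 28]
after L2 α=2/7: [961/21, 1856/21, 610/7]
after L3 α=2/3: [5455/63, 12440/63, 1100/21]
after L4 α=1/7: [12170/147, 26728/147, 2697/49]
after L6 α=1/4: [21823/196, 37459/196, 4217/98]
= [111, 191, 43]


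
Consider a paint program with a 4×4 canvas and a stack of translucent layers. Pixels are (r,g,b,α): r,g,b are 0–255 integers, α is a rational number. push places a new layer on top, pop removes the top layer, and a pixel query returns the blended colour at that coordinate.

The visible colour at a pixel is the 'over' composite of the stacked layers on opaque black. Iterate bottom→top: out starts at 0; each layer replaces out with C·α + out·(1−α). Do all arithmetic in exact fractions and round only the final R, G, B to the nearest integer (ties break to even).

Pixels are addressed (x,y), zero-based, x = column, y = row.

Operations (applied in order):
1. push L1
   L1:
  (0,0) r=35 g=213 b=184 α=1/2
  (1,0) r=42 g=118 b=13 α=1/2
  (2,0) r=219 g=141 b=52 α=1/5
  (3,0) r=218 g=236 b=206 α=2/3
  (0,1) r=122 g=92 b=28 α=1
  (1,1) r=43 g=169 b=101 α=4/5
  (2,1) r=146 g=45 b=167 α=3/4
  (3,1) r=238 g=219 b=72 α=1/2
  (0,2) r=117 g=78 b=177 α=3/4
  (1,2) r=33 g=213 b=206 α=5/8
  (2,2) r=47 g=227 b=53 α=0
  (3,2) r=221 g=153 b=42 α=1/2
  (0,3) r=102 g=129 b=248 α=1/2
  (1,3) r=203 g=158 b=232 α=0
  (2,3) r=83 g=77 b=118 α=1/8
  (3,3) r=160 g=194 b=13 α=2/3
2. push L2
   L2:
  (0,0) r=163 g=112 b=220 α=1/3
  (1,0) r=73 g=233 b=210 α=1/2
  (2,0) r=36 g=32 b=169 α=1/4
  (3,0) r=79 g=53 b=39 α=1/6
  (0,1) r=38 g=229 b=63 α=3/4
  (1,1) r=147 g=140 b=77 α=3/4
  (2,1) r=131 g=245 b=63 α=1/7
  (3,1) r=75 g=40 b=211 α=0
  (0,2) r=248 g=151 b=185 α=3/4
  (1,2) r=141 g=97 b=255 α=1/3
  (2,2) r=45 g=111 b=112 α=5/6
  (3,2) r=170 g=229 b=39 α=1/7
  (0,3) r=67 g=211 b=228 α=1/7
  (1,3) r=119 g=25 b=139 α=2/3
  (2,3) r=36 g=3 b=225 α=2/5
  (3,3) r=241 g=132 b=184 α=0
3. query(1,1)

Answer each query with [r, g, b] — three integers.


(1,1) stack=L1,L2; from [0,0,0]:
after L1 α=4/5: [172/5, 676/5, 404/5]
after L2 α=3/4: [2377/20, 694/5, 1559/20]
→ [119, 139, 78]


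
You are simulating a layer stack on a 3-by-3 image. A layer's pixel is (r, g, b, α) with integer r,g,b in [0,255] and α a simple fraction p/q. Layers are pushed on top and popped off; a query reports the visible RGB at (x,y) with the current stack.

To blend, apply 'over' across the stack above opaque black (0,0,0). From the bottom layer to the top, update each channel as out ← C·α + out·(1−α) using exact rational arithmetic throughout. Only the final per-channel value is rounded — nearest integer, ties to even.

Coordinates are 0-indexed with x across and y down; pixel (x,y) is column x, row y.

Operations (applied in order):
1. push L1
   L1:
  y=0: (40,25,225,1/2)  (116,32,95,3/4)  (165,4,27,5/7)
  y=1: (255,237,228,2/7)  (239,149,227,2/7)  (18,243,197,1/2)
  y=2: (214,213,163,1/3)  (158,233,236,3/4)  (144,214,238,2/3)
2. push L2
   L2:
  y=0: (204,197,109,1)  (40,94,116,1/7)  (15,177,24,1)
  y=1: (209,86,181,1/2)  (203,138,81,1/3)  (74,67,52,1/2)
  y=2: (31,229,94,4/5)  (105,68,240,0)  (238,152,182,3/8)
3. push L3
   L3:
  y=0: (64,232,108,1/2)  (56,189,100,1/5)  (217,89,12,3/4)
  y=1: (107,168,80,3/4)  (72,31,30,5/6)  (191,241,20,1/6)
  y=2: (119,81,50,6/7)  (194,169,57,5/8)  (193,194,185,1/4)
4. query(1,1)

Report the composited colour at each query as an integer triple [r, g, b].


at x=1,y=1 over L1,L2,L3:
+L1 (α=2/7) → [478/7, 298/7, 454/7]
+L2 (α=1/3) → [2377/21, 1562/21, 1475/21]
+L3 (α=5/6) → [9937/126, 4817/126, 4625/126]
rounded: [79, 38, 37]


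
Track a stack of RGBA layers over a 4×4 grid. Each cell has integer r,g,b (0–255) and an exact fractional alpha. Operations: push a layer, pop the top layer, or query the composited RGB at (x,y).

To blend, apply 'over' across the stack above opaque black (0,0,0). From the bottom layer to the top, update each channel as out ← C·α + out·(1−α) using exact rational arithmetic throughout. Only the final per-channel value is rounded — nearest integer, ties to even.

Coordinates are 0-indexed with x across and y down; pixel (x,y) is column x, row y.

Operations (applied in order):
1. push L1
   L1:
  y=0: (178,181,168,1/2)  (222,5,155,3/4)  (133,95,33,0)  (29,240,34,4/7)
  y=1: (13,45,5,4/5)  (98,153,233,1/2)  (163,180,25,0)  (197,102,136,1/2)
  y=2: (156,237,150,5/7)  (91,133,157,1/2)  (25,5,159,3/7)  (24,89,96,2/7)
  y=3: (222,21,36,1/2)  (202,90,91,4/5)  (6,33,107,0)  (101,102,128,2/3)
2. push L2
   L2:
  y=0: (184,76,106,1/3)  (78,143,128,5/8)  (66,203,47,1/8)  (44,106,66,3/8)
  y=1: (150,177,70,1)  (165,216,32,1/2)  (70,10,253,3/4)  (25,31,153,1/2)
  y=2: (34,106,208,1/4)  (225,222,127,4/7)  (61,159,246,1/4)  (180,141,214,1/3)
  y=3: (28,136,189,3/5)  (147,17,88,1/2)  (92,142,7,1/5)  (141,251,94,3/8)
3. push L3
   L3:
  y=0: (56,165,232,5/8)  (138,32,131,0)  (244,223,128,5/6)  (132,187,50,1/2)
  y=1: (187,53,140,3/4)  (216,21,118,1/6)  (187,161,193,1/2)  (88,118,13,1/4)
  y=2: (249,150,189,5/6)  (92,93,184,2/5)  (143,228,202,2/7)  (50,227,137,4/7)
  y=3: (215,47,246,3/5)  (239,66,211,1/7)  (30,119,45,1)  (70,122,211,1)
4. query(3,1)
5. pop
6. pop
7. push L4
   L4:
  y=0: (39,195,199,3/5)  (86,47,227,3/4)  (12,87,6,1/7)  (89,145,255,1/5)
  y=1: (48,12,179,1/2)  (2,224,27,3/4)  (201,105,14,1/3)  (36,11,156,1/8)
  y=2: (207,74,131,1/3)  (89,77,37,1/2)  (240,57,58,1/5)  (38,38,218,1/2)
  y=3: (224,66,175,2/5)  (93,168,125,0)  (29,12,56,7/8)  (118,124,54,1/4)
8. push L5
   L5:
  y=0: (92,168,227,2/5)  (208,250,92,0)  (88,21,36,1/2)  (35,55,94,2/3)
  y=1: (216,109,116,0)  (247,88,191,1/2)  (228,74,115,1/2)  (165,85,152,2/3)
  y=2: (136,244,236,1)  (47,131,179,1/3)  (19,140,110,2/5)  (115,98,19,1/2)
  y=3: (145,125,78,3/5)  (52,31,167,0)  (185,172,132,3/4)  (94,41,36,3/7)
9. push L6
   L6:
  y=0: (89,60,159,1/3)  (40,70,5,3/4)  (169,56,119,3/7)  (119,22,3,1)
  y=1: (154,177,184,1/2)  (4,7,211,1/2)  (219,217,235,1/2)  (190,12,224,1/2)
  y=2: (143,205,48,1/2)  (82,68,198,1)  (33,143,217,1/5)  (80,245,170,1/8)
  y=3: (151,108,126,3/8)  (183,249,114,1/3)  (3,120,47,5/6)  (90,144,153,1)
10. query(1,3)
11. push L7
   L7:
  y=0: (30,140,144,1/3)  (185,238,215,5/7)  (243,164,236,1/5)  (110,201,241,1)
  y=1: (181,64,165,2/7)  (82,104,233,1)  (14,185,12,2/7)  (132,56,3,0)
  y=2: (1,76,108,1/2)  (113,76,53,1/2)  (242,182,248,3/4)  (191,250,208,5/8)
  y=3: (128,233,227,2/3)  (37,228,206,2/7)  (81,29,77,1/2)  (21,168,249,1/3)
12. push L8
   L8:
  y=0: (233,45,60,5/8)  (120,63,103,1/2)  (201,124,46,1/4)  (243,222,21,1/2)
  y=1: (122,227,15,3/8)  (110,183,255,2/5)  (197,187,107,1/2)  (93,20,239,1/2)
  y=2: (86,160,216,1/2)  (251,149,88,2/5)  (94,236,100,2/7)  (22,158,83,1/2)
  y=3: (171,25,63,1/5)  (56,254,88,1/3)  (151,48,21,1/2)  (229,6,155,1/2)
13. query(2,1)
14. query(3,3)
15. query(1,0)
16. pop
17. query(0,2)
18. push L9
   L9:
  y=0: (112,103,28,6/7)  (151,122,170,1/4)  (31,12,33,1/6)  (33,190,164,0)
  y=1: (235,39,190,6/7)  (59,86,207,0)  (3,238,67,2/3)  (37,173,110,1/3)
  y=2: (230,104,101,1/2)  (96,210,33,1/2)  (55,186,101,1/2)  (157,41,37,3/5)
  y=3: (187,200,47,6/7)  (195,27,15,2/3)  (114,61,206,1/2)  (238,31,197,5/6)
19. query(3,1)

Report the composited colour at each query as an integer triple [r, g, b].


(3,1) stack=L1,L2,L3; from [0,0,0]:
L1 α=1/2: [197/2, 51, 68]
L2 α=1/2: [247/4, 41, 221/2]
L3 α=1/4: [1093/16, 241/4, 689/8]
rounded: [68, 60, 86]

query (1,3) [L1,L4,L5,L6] — begin 0,0,0
after L1 α=4/5: [808/5, 72, 364/5]
after L4 α=0: [808/5, 72, 364/5]
after L5 α=0: [808/5, 72, 364/5]
after L6 α=1/3: [2531/15, 131, 1298/15]
→ [169, 131, 87]

at x=2,y=1 over L1,L4,L5,L6,L7,L8:
L1 α=0: [0, 0, 0]
L4 α=1/3: [67, 35, 14/3]
L5 α=1/2: [295/2, 109/2, 359/6]
L6 α=1/2: [733/4, 543/4, 1769/12]
L7 α=2/7: [3777/28, 4195/28, 9133/84]
L8 α=1/2: [9293/56, 9431/56, 18121/168]
→ [166, 168, 108]

query (3,3) [L1,L4,L5,L6,L7,L8] — begin 0,0,0
L1 α=2/3: [202/3, 68, 256/3]
L4 α=1/4: [80, 82, 155/2]
L5 α=3/7: [86, 451/7, 418/7]
L6 α=1: [90, 144, 153]
L7 α=1/3: [67, 152, 185]
L8 α=1/2: [148, 79, 170]
→ [148, 79, 170]

at x=1,y=0 over L1,L4,L5,L6,L7,L8:
after L1 α=3/4: [333/2, 15/4, 465/4]
after L4 α=3/4: [849/8, 579/16, 3189/16]
after L5 α=0: [849/8, 579/16, 3189/16]
after L6 α=3/4: [1809/32, 3939/64, 3429/64]
after L7 α=5/7: [16609/112, 42019/224, 37829/224]
after L8 α=1/2: [30049/224, 56131/448, 60901/448]
= [134, 125, 136]

query (0,2) [L1,L4,L5,L6,L7] — begin 0,0,0
after L1 α=5/7: [780/7, 1185/7, 750/7]
after L4 α=1/3: [1003/7, 2888/21, 2417/21]
after L5 α=1: [136, 244, 236]
after L6 α=1/2: [279/2, 449/2, 142]
after L7 α=1/2: [281/4, 601/4, 125]
rounded: [70, 150, 125]

query (3,1) [L1,L4,L5,L6,L7,L9] — begin 0,0,0
+L1 (α=1/2) → [197/2, 51, 68]
+L4 (α=1/8) → [1451/16, 46, 79]
+L5 (α=2/3) → [6731/48, 72, 383/3]
+L6 (α=1/2) → [15851/96, 42, 1055/6]
+L7 (α=0) → [15851/96, 42, 1055/6]
+L9 (α=1/3) → [17627/144, 257/3, 1385/9]
→ [122, 86, 154]


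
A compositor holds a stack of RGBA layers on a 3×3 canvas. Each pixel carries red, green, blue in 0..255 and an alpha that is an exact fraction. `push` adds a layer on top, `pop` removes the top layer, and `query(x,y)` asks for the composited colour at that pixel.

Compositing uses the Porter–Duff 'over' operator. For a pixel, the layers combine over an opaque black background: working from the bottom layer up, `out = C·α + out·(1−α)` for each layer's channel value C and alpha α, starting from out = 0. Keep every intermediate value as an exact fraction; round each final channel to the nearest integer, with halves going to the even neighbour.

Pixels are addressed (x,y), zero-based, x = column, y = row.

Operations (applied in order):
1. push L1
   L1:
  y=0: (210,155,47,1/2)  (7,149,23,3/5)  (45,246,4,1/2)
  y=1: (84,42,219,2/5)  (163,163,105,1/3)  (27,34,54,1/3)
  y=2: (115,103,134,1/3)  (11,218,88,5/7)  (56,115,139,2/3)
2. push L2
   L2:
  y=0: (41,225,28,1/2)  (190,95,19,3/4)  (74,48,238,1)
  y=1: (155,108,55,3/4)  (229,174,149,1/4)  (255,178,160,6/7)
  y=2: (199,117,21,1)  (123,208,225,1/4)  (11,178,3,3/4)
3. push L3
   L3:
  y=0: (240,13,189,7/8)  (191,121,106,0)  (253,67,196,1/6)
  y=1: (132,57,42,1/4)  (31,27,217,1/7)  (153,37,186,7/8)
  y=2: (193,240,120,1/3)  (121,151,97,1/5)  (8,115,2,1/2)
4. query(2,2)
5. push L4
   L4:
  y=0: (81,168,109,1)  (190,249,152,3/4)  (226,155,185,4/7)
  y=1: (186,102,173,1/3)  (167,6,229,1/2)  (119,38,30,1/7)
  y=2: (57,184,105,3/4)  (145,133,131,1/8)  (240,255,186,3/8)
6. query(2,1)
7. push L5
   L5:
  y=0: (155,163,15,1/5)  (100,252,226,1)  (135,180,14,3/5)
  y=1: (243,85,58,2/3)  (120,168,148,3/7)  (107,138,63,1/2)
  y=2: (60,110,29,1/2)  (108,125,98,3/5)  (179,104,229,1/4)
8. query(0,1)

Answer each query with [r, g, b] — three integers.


(2,2) stack=L1,L2,L3; from [0,0,0]:
L1 α=2/3: [112/3, 230/3, 278/3]
L2 α=3/4: [211/12, 458/3, 305/12]
L3 α=1/2: [307/24, 803/6, 329/24]
rounded: [13, 134, 14]

(2,1) stack=L1,L2,L3,L4; from [0,0,0]:
after L1 α=1/3: [9, 34/3, 18]
after L2 α=6/7: [1539/7, 3238/21, 978/7]
after L3 α=7/8: [2259/14, 8677/168, 2523/14]
after L4 α=1/7: [7610/49, 9741/196, 7779/49]
= [155, 50, 159]

query (0,1) [L1,L2,L3,L4,L5] — begin 0,0,0
after L1 α=2/5: [168/5, 84/5, 438/5]
after L2 α=3/4: [2493/20, 426/5, 1263/20]
after L3 α=1/4: [10119/80, 1563/20, 4629/80]
after L4 α=1/3: [5853/40, 861/10, 11549/120]
after L5 α=2/3: [8431/40, 2561/30, 25469/360]
= [211, 85, 71]


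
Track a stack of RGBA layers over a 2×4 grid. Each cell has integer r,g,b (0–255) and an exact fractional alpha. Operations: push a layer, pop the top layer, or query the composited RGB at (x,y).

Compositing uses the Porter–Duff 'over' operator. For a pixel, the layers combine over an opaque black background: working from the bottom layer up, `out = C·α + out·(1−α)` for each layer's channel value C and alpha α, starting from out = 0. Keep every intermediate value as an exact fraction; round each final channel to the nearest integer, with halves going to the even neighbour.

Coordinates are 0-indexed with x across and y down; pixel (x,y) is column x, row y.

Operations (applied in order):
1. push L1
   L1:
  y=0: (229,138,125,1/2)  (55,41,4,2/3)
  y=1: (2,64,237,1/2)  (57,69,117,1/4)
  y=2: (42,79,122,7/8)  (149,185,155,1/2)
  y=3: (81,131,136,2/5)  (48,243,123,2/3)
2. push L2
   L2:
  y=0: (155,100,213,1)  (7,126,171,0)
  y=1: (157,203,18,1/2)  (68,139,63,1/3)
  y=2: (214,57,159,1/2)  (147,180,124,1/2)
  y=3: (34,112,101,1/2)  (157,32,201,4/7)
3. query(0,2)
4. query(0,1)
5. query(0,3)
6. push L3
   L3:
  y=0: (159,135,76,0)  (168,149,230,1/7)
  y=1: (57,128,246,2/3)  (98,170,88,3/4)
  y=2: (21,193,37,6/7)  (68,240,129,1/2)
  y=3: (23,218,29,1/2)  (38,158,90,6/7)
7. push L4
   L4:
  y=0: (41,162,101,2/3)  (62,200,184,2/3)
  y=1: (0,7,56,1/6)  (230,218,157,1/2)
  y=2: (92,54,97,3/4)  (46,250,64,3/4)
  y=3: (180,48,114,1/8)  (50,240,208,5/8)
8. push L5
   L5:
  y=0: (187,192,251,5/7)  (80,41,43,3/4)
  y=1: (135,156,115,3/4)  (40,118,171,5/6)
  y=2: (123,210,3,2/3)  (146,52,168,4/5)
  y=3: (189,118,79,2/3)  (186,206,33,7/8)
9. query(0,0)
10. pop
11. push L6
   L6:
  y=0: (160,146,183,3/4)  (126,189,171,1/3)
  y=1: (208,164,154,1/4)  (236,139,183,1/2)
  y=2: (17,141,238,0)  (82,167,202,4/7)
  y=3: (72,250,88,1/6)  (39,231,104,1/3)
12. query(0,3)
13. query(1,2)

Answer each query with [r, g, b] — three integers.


(0,2) stack=L1,L2; from [0,0,0]:
+L1 (α=7/8) → [147/4, 553/8, 427/4]
+L2 (α=1/2) → [1003/8, 1009/16, 1063/8]
= [125, 63, 133]

at x=0,y=1 over L1,L2:
after L1 α=1/2: [1, 32, 237/2]
after L2 α=1/2: [79, 235/2, 273/4]
rounded: [79, 118, 68]

(0,3) stack=L1,L2; from [0,0,0]:
after L1 α=2/5: [162/5, 262/5, 272/5]
after L2 α=1/2: [166/5, 411/5, 777/10]
rounded: [33, 82, 78]

query (0,0) [L1,L2,L3,L4,L5] — begin 0,0,0
+L1 (α=1/2) → [229/2, 69, 125/2]
+L2 (α=1) → [155, 100, 213]
+L3 (α=0) → [155, 100, 213]
+L4 (α=2/3) → [79, 424/3, 415/3]
+L5 (α=5/7) → [1093/7, 3728/21, 4595/21]
= [156, 178, 219]

(0,3) stack=L1,L2,L3,L4,L6; from [0,0,0]:
after L1 α=2/5: [162/5, 262/5, 272/5]
after L2 α=1/2: [166/5, 411/5, 777/10]
after L3 α=1/2: [281/10, 1501/10, 1067/20]
after L4 α=1/8: [3767/80, 10987/80, 9749/160]
after L6 α=1/6: [4919/96, 14987/96, 12565/192]
= [51, 156, 65]

at x=1,y=2 over L1,L2,L3,L4,L6:
+L1 (α=1/2) → [149/2, 185/2, 155/2]
+L2 (α=1/2) → [443/4, 545/4, 403/4]
+L3 (α=1/2) → [715/8, 1505/8, 919/8]
+L4 (α=3/4) → [1819/32, 7505/32, 2455/32]
+L6 (α=4/7) → [2279/32, 43891/224, 33221/224]
→ [71, 196, 148]


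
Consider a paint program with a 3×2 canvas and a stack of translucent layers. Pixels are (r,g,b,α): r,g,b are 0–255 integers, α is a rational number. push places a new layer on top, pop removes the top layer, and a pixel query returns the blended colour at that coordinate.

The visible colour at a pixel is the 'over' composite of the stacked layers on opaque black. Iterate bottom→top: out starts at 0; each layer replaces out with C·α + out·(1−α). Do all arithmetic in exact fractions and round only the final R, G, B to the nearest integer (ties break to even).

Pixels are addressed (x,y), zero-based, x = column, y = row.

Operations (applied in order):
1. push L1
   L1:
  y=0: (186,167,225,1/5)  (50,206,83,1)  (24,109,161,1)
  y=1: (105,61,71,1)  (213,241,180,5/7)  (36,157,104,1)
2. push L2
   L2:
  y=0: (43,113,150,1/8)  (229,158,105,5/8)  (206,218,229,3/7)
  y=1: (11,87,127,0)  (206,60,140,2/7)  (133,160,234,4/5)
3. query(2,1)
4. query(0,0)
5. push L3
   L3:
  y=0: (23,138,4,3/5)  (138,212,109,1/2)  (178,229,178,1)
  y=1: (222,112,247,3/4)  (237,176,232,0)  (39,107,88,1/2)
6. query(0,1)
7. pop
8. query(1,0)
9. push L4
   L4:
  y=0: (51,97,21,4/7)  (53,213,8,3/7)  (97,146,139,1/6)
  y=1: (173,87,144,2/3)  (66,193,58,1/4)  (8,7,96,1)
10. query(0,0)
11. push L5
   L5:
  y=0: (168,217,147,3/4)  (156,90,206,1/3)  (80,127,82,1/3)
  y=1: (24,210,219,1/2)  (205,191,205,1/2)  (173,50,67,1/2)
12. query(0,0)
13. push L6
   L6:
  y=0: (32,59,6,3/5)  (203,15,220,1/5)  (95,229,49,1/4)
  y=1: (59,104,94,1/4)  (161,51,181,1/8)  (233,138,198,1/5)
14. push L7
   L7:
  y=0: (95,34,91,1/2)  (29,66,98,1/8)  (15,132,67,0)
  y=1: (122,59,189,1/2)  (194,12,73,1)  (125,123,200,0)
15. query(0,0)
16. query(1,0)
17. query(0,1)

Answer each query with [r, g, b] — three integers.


(2,1) stack=L1,L2; from [0,0,0]:
+L1 (α=1) → [36, 157, 104]
+L2 (α=4/5) → [568/5, 797/5, 208]
→ [114, 159, 208]

at x=0,y=0 over L1,L2:
after L1 α=1/5: [186/5, 167/5, 45]
after L2 α=1/8: [1517/40, 867/20, 465/8]
→ [38, 43, 58]

at x=0,y=1 over L1,L2,L3:
+L1 (α=1) → [105, 61, 71]
+L2 (α=0) → [105, 61, 71]
+L3 (α=3/4) → [771/4, 397/4, 203]
= [193, 99, 203]

query (1,0) [L1,L2] — begin 0,0,0
+L1 (α=1) → [50, 206, 83]
+L2 (α=5/8) → [1295/8, 176, 387/4]
→ [162, 176, 97]

(0,0) stack=L1,L2,L4; from [0,0,0]:
after L1 α=1/5: [186/5, 167/5, 45]
after L2 α=1/8: [1517/40, 867/20, 465/8]
after L4 α=4/7: [12711/280, 10361/140, 2067/56]
rounded: [45, 74, 37]

at x=0,y=0 over L1,L2,L4,L5:
+L1 (α=1/5) → [186/5, 167/5, 45]
+L2 (α=1/8) → [1517/40, 867/20, 465/8]
+L4 (α=4/7) → [12711/280, 10361/140, 2067/56]
+L5 (α=3/4) → [153831/1120, 101501/560, 26763/224]
→ [137, 181, 119]

query (0,0) [L1,L2,L4,L5,L6,L7] — begin 0,0,0
+L1 (α=1/5) → [186/5, 167/5, 45]
+L2 (α=1/8) → [1517/40, 867/20, 465/8]
+L4 (α=4/7) → [12711/280, 10361/140, 2067/56]
+L5 (α=3/4) → [153831/1120, 101501/560, 26763/224]
+L6 (α=3/5) → [207591/2800, 151061/1400, 28779/560]
+L7 (α=1/2) → [473591/5600, 198661/2800, 79739/1120]
rounded: [85, 71, 71]

at x=1,y=0 over L1,L2,L4,L5,L6,L7:
after L1 α=1: [50, 206, 83]
after L2 α=5/8: [1295/8, 176, 387/4]
after L4 α=3/7: [1613/14, 1343/7, 411/7]
after L5 α=1/3: [2705/21, 3316/21, 2264/21]
after L6 α=1/5: [15083/105, 13579/105, 13676/105]
after L7 α=1/8: [7759/60, 14569/120, 7573/60]
rounded: [129, 121, 126]

(0,1) stack=L1,L2,L4,L5,L6,L7; from [0,0,0]:
after L1 α=1: [105, 61, 71]
after L2 α=0: [105, 61, 71]
after L4 α=2/3: [451/3, 235/3, 359/3]
after L5 α=1/2: [523/6, 865/6, 508/3]
after L6 α=1/4: [641/8, 1073/8, 301/2]
after L7 α=1/2: [1617/16, 1545/16, 679/4]
rounded: [101, 97, 170]
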